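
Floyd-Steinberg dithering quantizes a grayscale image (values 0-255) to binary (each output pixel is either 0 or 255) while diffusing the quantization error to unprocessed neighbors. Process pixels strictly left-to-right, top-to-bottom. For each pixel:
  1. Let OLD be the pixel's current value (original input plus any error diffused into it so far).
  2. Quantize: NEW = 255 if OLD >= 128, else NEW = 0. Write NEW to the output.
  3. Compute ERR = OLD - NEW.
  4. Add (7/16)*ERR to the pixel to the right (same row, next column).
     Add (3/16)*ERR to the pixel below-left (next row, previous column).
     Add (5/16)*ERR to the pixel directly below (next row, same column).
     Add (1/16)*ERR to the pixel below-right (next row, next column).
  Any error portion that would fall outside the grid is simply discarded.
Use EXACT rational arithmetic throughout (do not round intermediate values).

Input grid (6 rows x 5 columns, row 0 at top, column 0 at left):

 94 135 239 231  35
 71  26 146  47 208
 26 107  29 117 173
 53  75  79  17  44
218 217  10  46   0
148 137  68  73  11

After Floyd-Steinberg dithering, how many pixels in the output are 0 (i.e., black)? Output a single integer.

Answer: 19

Derivation:
(0,0): OLD=94 → NEW=0, ERR=94
(0,1): OLD=1409/8 → NEW=255, ERR=-631/8
(0,2): OLD=26175/128 → NEW=255, ERR=-6465/128
(0,3): OLD=427833/2048 → NEW=255, ERR=-94407/2048
(0,4): OLD=486031/32768 → NEW=0, ERR=486031/32768
(1,0): OLD=10955/128 → NEW=0, ERR=10955/128
(1,1): OLD=36045/1024 → NEW=0, ERR=36045/1024
(1,2): OLD=4326801/32768 → NEW=255, ERR=-4029039/32768
(1,3): OLD=-2827811/131072 → NEW=0, ERR=-2827811/131072
(1,4): OLD=420091511/2097152 → NEW=255, ERR=-114682249/2097152
(2,0): OLD=972319/16384 → NEW=0, ERR=972319/16384
(2,1): OLD=66195845/524288 → NEW=0, ERR=66195845/524288
(2,2): OLD=368838735/8388608 → NEW=0, ERR=368838735/8388608
(2,3): OLD=14972824829/134217728 → NEW=0, ERR=14972824829/134217728
(2,4): OLD=436730446763/2147483648 → NEW=255, ERR=-110877883477/2147483648
(3,0): OLD=798754799/8388608 → NEW=0, ERR=798754799/8388608
(3,1): OLD=11278812163/67108864 → NEW=255, ERR=-5833948157/67108864
(3,2): OLD=179347643601/2147483648 → NEW=0, ERR=179347643601/2147483648
(3,3): OLD=349895513689/4294967296 → NEW=0, ERR=349895513689/4294967296
(3,4): OLD=4843277131965/68719476736 → NEW=0, ERR=4843277131965/68719476736
(4,0): OLD=248524065121/1073741824 → NEW=255, ERR=-25280099999/1073741824
(4,1): OLD=6911234280097/34359738368 → NEW=255, ERR=-1850499003743/34359738368
(4,2): OLD=12302387472911/549755813888 → NEW=0, ERR=12302387472911/549755813888
(4,3): OLD=876821768021921/8796093022208 → NEW=0, ERR=876821768021921/8796093022208
(4,4): OLD=9954035752646119/140737488355328 → NEW=0, ERR=9954035752646119/140737488355328
(5,0): OLD=71767547444355/549755813888 → NEW=255, ERR=-68420185097085/549755813888
(5,1): OLD=301023639641353/4398046511104 → NEW=0, ERR=301023639641353/4398046511104
(5,2): OLD=16925408720081681/140737488355328 → NEW=0, ERR=16925408720081681/140737488355328
(5,3): OLD=96504126833088031/562949953421312 → NEW=255, ERR=-47048111289346529/562949953421312
(5,4): OLD=24939720983050533/9007199254740992 → NEW=0, ERR=24939720983050533/9007199254740992
Output grid:
  Row 0: .###.  (2 black, running=2)
  Row 1: ..#.#  (3 black, running=5)
  Row 2: ....#  (4 black, running=9)
  Row 3: .#...  (4 black, running=13)
  Row 4: ##...  (3 black, running=16)
  Row 5: #..#.  (3 black, running=19)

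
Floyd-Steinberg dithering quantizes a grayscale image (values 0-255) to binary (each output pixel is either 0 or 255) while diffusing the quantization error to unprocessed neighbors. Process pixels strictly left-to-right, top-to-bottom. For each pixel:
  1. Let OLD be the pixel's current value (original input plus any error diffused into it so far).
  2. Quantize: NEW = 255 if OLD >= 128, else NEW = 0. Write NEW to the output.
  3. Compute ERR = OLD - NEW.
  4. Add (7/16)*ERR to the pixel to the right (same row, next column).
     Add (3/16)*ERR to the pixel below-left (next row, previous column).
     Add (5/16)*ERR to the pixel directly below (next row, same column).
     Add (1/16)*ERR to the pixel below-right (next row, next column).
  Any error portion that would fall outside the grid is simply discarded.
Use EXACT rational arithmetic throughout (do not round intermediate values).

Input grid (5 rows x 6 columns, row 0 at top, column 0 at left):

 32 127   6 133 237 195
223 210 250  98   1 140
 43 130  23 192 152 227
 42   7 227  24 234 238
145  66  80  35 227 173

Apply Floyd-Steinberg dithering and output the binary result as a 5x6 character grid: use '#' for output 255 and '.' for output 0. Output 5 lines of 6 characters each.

Answer: .#..##
###..#
...###
..#.##
#...##

Derivation:
(0,0): OLD=32 → NEW=0, ERR=32
(0,1): OLD=141 → NEW=255, ERR=-114
(0,2): OLD=-351/8 → NEW=0, ERR=-351/8
(0,3): OLD=14567/128 → NEW=0, ERR=14567/128
(0,4): OLD=587345/2048 → NEW=255, ERR=65105/2048
(0,5): OLD=6845495/32768 → NEW=255, ERR=-1510345/32768
(1,0): OLD=1693/8 → NEW=255, ERR=-347/8
(1,1): OLD=9547/64 → NEW=255, ERR=-6773/64
(1,2): OLD=418207/2048 → NEW=255, ERR=-104033/2048
(1,3): OLD=938463/8192 → NEW=0, ERR=938463/8192
(1,4): OLD=31207769/524288 → NEW=0, ERR=31207769/524288
(1,5): OLD=1288698783/8388608 → NEW=255, ERR=-850396257/8388608
(2,0): OLD=9833/1024 → NEW=0, ERR=9833/1024
(2,1): OLD=2912891/32768 → NEW=0, ERR=2912891/32768
(2,2): OLD=31920001/524288 → NEW=0, ERR=31920001/524288
(2,3): OLD=1100675881/4194304 → NEW=255, ERR=31128361/4194304
(2,4): OLD=21743310571/134217728 → NEW=255, ERR=-12482210069/134217728
(2,5): OLD=340060805917/2147483648 → NEW=255, ERR=-207547524323/2147483648
(3,0): OLD=32332049/524288 → NEW=0, ERR=32332049/524288
(3,1): OLD=309435189/4194304 → NEW=0, ERR=309435189/4194304
(3,2): OLD=9571396811/33554432 → NEW=255, ERR=1015016651/33554432
(3,3): OLD=55665501589/2147483648 → NEW=0, ERR=55665501589/2147483648
(3,4): OLD=3412277815789/17179869184 → NEW=255, ERR=-968588826131/17179869184
(3,5): OLD=48741196208003/274877906944 → NEW=255, ERR=-21352670062717/274877906944
(4,0): OLD=11952372807/67108864 → NEW=255, ERR=-5160387513/67108864
(4,1): OLD=69727665091/1073741824 → NEW=0, ERR=69727665091/1073741824
(4,2): OLD=4375199030569/34359738368 → NEW=0, ERR=4375199030569/34359738368
(4,3): OLD=49548930921021/549755813888 → NEW=0, ERR=49548930921021/549755813888
(4,4): OLD=2074715768337885/8796093022208 → NEW=255, ERR=-168287952325155/8796093022208
(4,5): OLD=19257225130181867/140737488355328 → NEW=255, ERR=-16630834400426773/140737488355328
Row 0: .#..##
Row 1: ###..#
Row 2: ...###
Row 3: ..#.##
Row 4: #...##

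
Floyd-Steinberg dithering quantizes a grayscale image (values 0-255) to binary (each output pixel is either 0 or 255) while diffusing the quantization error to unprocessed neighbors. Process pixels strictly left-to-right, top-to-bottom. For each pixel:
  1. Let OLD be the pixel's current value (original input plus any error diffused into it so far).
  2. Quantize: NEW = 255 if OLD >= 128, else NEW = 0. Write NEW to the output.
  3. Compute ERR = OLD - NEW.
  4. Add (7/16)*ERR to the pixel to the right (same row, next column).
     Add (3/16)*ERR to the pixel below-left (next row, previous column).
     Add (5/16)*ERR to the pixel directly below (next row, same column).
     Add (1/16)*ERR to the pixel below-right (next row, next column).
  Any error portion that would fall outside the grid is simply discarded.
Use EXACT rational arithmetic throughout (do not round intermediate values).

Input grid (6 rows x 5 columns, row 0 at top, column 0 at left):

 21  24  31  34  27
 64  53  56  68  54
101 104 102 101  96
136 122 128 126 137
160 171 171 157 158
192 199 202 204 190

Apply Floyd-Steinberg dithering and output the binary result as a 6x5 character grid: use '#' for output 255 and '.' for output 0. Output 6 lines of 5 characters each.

Answer: .....
..#..
#..#.
.##.#
#.##.
###.#

Derivation:
(0,0): OLD=21 → NEW=0, ERR=21
(0,1): OLD=531/16 → NEW=0, ERR=531/16
(0,2): OLD=11653/256 → NEW=0, ERR=11653/256
(0,3): OLD=220835/4096 → NEW=0, ERR=220835/4096
(0,4): OLD=3315317/65536 → NEW=0, ERR=3315317/65536
(1,0): OLD=19657/256 → NEW=0, ERR=19657/256
(1,1): OLD=218751/2048 → NEW=0, ERR=218751/2048
(1,2): OLD=8463211/65536 → NEW=255, ERR=-8248469/65536
(1,3): OLD=11039951/262144 → NEW=0, ERR=11039951/262144
(1,4): OLD=384211853/4194304 → NEW=0, ERR=384211853/4194304
(2,0): OLD=4752101/32768 → NEW=255, ERR=-3603739/32768
(2,1): OLD=73886503/1048576 → NEW=0, ERR=73886503/1048576
(2,2): OLD=1813083957/16777216 → NEW=0, ERR=1813083957/16777216
(2,3): OLD=45835287247/268435456 → NEW=255, ERR=-22615754033/268435456
(2,4): OLD=388259284969/4294967296 → NEW=0, ERR=388259284969/4294967296
(3,0): OLD=1926762645/16777216 → NEW=0, ERR=1926762645/16777216
(3,1): OLD=27870760945/134217728 → NEW=255, ERR=-6354759695/134217728
(3,2): OLD=556903577387/4294967296 → NEW=255, ERR=-538313083093/4294967296
(3,3): OLD=588766189043/8589934592 → NEW=0, ERR=588766189043/8589934592
(3,4): OLD=26109388669599/137438953472 → NEW=255, ERR=-8937544465761/137438953472
(4,0): OLD=401603610395/2147483648 → NEW=255, ERR=-146004719845/2147483648
(4,1): OLD=7568514880667/68719476736 → NEW=0, ERR=7568514880667/68719476736
(4,2): OLD=208807797440117/1099511627776 → NEW=255, ERR=-71567667642763/1099511627776
(4,3): OLD=2285500680011419/17592186044416 → NEW=255, ERR=-2200506761314661/17592186044416
(4,4): OLD=24555263688154045/281474976710656 → NEW=0, ERR=24555263688154045/281474976710656
(5,0): OLD=210451021999793/1099511627776 → NEW=255, ERR=-69924443083087/1099511627776
(5,1): OLD=1663698846110803/8796093022208 → NEW=255, ERR=-579304874552237/8796093022208
(5,2): OLD=38358283165906923/281474976710656 → NEW=255, ERR=-33417835895310357/281474976710656
(5,3): OLD=141028349989787653/1125899906842624 → NEW=0, ERR=141028349989787653/1125899906842624
(5,4): OLD=4760207007769033127/18014398509481984 → NEW=255, ERR=166535387851127207/18014398509481984
Row 0: .....
Row 1: ..#..
Row 2: #..#.
Row 3: .##.#
Row 4: #.##.
Row 5: ###.#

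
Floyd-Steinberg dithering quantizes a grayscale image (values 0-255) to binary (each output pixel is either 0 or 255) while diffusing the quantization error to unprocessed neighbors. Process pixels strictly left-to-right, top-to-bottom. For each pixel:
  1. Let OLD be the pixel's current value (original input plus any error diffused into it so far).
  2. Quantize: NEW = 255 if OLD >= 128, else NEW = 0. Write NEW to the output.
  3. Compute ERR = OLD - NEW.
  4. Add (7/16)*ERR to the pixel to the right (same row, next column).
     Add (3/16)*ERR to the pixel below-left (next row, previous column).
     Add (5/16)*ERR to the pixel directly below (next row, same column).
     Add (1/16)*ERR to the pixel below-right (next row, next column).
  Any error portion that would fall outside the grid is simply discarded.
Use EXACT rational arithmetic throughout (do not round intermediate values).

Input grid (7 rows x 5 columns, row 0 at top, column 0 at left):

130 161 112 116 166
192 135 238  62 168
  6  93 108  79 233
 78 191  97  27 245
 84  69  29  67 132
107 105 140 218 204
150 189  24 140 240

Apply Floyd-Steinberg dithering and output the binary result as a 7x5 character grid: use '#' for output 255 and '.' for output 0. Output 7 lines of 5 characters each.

(0,0): OLD=130 → NEW=255, ERR=-125
(0,1): OLD=1701/16 → NEW=0, ERR=1701/16
(0,2): OLD=40579/256 → NEW=255, ERR=-24701/256
(0,3): OLD=302229/4096 → NEW=0, ERR=302229/4096
(0,4): OLD=12994579/65536 → NEW=255, ERR=-3717101/65536
(1,0): OLD=44255/256 → NEW=255, ERR=-21025/256
(1,1): OLD=217881/2048 → NEW=0, ERR=217881/2048
(1,2): OLD=18013965/65536 → NEW=255, ERR=1302285/65536
(1,3): OLD=20207817/262144 → NEW=0, ERR=20207817/262144
(1,4): OLD=791098427/4194304 → NEW=255, ERR=-278449093/4194304
(2,0): OLD=9251/32768 → NEW=0, ERR=9251/32768
(2,1): OLD=131032497/1048576 → NEW=0, ERR=131032497/1048576
(2,2): OLD=3187398483/16777216 → NEW=255, ERR=-1090791597/16777216
(2,3): OLD=17029357129/268435456 → NEW=0, ERR=17029357129/268435456
(2,4): OLD=1051521974719/4294967296 → NEW=255, ERR=-43694685761/4294967296
(3,0): OLD=1703200499/16777216 → NEW=0, ERR=1703200499/16777216
(3,1): OLD=35204268535/134217728 → NEW=255, ERR=978747895/134217728
(3,2): OLD=427683361101/4294967296 → NEW=0, ERR=427683361101/4294967296
(3,3): OLD=725153907973/8589934592 → NEW=0, ERR=725153907973/8589934592
(3,4): OLD=38856613526969/137438953472 → NEW=255, ERR=3809680391609/137438953472
(4,0): OLD=251452890077/2147483648 → NEW=0, ERR=251452890077/2147483648
(4,1): OLD=10137653430109/68719476736 → NEW=255, ERR=-7385813137571/68719476736
(4,2): OLD=32304626844179/1099511627776 → NEW=0, ERR=32304626844179/1099511627776
(4,3): OLD=2069826623828317/17592186044416 → NEW=0, ERR=2069826623828317/17592186044416
(4,4): OLD=55566793946763275/281474976710656 → NEW=255, ERR=-16209325114454005/281474976710656
(5,0): OLD=135722767171639/1099511627776 → NEW=0, ERR=135722767171639/1099511627776
(5,1): OLD=1216015807055717/8796093022208 → NEW=255, ERR=-1026987913607323/8796093022208
(5,2): OLD=31931747804790413/281474976710656 → NEW=0, ERR=31931747804790413/281474976710656
(5,3): OLD=332633773108828547/1125899906842624 → NEW=255, ERR=45529296863959427/1125899906842624
(5,4): OLD=3801924775617972913/18014398509481984 → NEW=255, ERR=-791746844299933007/18014398509481984
(6,0): OLD=23458570199342791/140737488355328 → NEW=255, ERR=-12429489331265849/140737488355328
(6,1): OLD=643389684568441001/4503599627370496 → NEW=255, ERR=-505028220411035479/4503599627370496
(6,2): OLD=769258289016818899/72057594037927936 → NEW=0, ERR=769258289016818899/72057594037927936
(6,3): OLD=180036758970970475217/1152921504606846976 → NEW=255, ERR=-113958224703775503663/1152921504606846976
(6,4): OLD=3422774014576579753207/18446744073709551616 → NEW=255, ERR=-1281145724219355908873/18446744073709551616
Row 0: #.#.#
Row 1: #.#.#
Row 2: ..#.#
Row 3: .#..#
Row 4: .#..#
Row 5: .#.##
Row 6: ##.##

Answer: #.#.#
#.#.#
..#.#
.#..#
.#..#
.#.##
##.##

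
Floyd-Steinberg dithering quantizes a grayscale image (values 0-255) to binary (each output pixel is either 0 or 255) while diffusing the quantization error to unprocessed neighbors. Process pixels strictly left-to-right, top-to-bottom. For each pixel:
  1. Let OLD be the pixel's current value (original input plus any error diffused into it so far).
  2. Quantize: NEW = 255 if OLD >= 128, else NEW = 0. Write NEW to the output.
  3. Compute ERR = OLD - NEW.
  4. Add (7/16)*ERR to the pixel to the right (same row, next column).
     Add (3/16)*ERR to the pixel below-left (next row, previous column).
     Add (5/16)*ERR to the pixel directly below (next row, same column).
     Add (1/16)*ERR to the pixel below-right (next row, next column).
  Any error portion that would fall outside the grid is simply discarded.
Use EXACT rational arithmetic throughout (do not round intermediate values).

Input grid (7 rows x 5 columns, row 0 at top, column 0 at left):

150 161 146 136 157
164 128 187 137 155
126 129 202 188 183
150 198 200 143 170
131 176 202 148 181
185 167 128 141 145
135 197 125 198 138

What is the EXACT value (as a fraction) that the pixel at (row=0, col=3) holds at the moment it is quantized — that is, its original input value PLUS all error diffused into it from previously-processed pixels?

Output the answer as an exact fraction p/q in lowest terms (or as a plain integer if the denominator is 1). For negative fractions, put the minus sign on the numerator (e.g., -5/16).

Answer: 451937/4096

Derivation:
(0,0): OLD=150 → NEW=255, ERR=-105
(0,1): OLD=1841/16 → NEW=0, ERR=1841/16
(0,2): OLD=50263/256 → NEW=255, ERR=-15017/256
(0,3): OLD=451937/4096 → NEW=0, ERR=451937/4096
Target (0,3): original=136, with diffused error = 451937/4096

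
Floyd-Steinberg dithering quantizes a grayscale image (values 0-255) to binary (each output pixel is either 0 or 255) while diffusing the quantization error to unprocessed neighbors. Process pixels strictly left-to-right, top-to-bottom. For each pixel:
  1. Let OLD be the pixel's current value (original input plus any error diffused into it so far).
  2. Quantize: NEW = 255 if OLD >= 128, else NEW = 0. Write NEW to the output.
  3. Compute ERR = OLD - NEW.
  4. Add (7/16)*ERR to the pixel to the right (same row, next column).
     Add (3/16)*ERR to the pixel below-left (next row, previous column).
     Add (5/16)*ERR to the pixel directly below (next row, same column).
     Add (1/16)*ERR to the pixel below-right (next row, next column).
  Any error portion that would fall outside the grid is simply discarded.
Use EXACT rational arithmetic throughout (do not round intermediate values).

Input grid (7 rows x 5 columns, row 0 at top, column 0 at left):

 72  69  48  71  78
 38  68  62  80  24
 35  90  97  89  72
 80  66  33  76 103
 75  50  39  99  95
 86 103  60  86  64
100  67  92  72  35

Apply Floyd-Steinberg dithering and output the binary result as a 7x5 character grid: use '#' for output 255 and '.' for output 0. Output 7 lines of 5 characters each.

(0,0): OLD=72 → NEW=0, ERR=72
(0,1): OLD=201/2 → NEW=0, ERR=201/2
(0,2): OLD=2943/32 → NEW=0, ERR=2943/32
(0,3): OLD=56953/512 → NEW=0, ERR=56953/512
(0,4): OLD=1037647/8192 → NEW=0, ERR=1037647/8192
(1,0): OLD=2539/32 → NEW=0, ERR=2539/32
(1,1): OLD=39901/256 → NEW=255, ERR=-25379/256
(1,2): OLD=610353/8192 → NEW=0, ERR=610353/8192
(1,3): OLD=5795205/32768 → NEW=255, ERR=-2560635/32768
(1,4): OLD=19056399/524288 → NEW=0, ERR=19056399/524288
(2,0): OLD=168783/4096 → NEW=0, ERR=168783/4096
(2,1): OLD=12579845/131072 → NEW=0, ERR=12579845/131072
(2,2): OLD=296589231/2097152 → NEW=255, ERR=-238184529/2097152
(2,3): OLD=884576701/33554432 → NEW=0, ERR=884576701/33554432
(2,4): OLD=48322700011/536870912 → NEW=0, ERR=48322700011/536870912
(3,0): OLD=232516975/2097152 → NEW=0, ERR=232516975/2097152
(3,1): OLD=2110231123/16777216 → NEW=0, ERR=2110231123/16777216
(3,2): OLD=34079383921/536870912 → NEW=0, ERR=34079383921/536870912
(3,3): OLD=130768714141/1073741824 → NEW=0, ERR=130768714141/1073741824
(3,4): OLD=3196440979481/17179869184 → NEW=255, ERR=-1184425662439/17179869184
(4,0): OLD=35764031569/268435456 → NEW=255, ERR=-32687009711/268435456
(4,1): OLD=471278070689/8589934592 → NEW=0, ERR=471278070689/8589934592
(4,2): OLD=15604303868271/137438953472 → NEW=0, ERR=15604303868271/137438953472
(4,3): OLD=390923512813025/2199023255552 → NEW=255, ERR=-169827417352735/2199023255552
(4,4): OLD=1663505329569703/35184372088832 → NEW=0, ERR=1663505329569703/35184372088832
(5,0): OLD=8003662656899/137438953472 → NEW=0, ERR=8003662656899/137438953472
(5,1): OLD=175152221104025/1099511627776 → NEW=255, ERR=-105223243978855/1099511627776
(5,2): OLD=1497446153125809/35184372088832 → NEW=0, ERR=1497446153125809/35184372088832
(5,3): OLD=13573710864220295/140737488355328 → NEW=0, ERR=13573710864220295/140737488355328
(5,4): OLD=261532316006216957/2251799813685248 → NEW=0, ERR=261532316006216957/2251799813685248
(6,0): OLD=1763695378780995/17592186044416 → NEW=0, ERR=1763695378780995/17592186044416
(6,1): OLD=52114939245088605/562949953421312 → NEW=0, ERR=52114939245088605/562949953421312
(6,2): OLD=1422272827855325999/9007199254740992 → NEW=255, ERR=-874562982103626961/9007199254740992
(6,3): OLD=12119674150561539045/144115188075855872 → NEW=0, ERR=12119674150561539045/144115188075855872
(6,4): OLD=263132045423361069955/2305843009213693952 → NEW=0, ERR=263132045423361069955/2305843009213693952
Row 0: .....
Row 1: .#.#.
Row 2: ..#..
Row 3: ....#
Row 4: #..#.
Row 5: .#...
Row 6: ..#..

Answer: .....
.#.#.
..#..
....#
#..#.
.#...
..#..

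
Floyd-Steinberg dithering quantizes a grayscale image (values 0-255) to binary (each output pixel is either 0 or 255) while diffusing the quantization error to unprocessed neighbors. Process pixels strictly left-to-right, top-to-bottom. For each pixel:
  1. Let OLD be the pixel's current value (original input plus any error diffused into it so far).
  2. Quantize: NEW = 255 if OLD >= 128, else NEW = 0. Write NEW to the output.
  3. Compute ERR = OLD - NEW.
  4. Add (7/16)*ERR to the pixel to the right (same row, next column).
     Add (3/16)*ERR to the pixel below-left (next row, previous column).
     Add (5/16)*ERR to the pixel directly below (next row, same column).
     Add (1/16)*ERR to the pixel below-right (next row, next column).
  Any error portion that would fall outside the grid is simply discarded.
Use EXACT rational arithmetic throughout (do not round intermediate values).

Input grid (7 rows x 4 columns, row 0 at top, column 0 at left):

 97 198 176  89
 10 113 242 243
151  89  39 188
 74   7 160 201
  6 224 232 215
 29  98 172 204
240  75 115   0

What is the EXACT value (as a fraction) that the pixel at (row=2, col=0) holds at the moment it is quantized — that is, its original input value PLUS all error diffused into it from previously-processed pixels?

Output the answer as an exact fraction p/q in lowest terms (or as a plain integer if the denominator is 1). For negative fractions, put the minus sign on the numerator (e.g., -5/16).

(0,0): OLD=97 → NEW=0, ERR=97
(0,1): OLD=3847/16 → NEW=255, ERR=-233/16
(0,2): OLD=43425/256 → NEW=255, ERR=-21855/256
(0,3): OLD=211559/4096 → NEW=0, ERR=211559/4096
(1,0): OLD=9621/256 → NEW=0, ERR=9621/256
(1,1): OLD=235411/2048 → NEW=0, ERR=235411/2048
(1,2): OLD=17982095/65536 → NEW=255, ERR=1270415/65536
(1,3): OLD=275026713/1048576 → NEW=255, ERR=7639833/1048576
(2,0): OLD=6039041/32768 → NEW=255, ERR=-2316799/32768
Target (2,0): original=151, with diffused error = 6039041/32768

Answer: 6039041/32768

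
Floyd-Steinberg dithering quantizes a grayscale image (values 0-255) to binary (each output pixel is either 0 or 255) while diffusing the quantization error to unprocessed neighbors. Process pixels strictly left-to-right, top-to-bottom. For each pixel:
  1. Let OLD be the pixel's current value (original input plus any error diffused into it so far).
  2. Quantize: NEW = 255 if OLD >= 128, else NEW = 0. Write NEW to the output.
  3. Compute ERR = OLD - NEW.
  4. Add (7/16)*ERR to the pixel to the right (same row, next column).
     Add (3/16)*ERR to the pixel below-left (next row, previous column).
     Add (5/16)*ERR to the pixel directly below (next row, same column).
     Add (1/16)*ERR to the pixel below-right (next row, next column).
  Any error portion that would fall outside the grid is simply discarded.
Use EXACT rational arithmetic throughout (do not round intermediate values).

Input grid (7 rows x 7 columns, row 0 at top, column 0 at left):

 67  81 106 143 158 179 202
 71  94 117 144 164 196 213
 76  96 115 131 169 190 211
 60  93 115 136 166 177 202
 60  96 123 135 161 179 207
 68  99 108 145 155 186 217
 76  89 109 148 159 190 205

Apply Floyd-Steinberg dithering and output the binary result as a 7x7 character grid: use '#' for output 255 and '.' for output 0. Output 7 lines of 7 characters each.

(0,0): OLD=67 → NEW=0, ERR=67
(0,1): OLD=1765/16 → NEW=0, ERR=1765/16
(0,2): OLD=39491/256 → NEW=255, ERR=-25789/256
(0,3): OLD=405205/4096 → NEW=0, ERR=405205/4096
(0,4): OLD=13191123/65536 → NEW=255, ERR=-3520557/65536
(0,5): OLD=163051205/1048576 → NEW=255, ERR=-104335675/1048576
(0,6): OLD=2658647907/16777216 → NEW=255, ERR=-1619542173/16777216
(1,0): OLD=28831/256 → NEW=0, ERR=28831/256
(1,1): OLD=333913/2048 → NEW=255, ERR=-188327/2048
(1,2): OLD=4635469/65536 → NEW=0, ERR=4635469/65536
(1,3): OLD=49673993/262144 → NEW=255, ERR=-17172727/262144
(1,4): OLD=1779707963/16777216 → NEW=0, ERR=1779707963/16777216
(1,5): OLD=25482281003/134217728 → NEW=255, ERR=-8743239637/134217728
(1,6): OLD=318074686245/2147483648 → NEW=255, ERR=-229533643995/2147483648
(2,0): OLD=3078627/32768 → NEW=0, ERR=3078627/32768
(2,1): OLD=134918897/1048576 → NEW=255, ERR=-132467983/1048576
(2,2): OLD=1070445331/16777216 → NEW=0, ERR=1070445331/16777216
(2,3): OLD=21844346683/134217728 → NEW=255, ERR=-12381173957/134217728
(2,4): OLD=156211341099/1073741824 → NEW=255, ERR=-117592824021/1073741824
(2,5): OLD=3721793269945/34359738368 → NEW=0, ERR=3721793269945/34359738368
(2,6): OLD=121450068753311/549755813888 → NEW=255, ERR=-18737663788129/549755813888
(3,0): OLD=1101809331/16777216 → NEW=0, ERR=1101809331/16777216
(3,1): OLD=13433658551/134217728 → NEW=0, ERR=13433658551/134217728
(3,2): OLD=164857309461/1073741824 → NEW=255, ERR=-108946855659/1073741824
(3,3): OLD=198579322563/4294967296 → NEW=0, ERR=198579322563/4294967296
(3,4): OLD=91560854602419/549755813888 → NEW=255, ERR=-48626877939021/549755813888
(3,5): OLD=698921631845065/4398046511104 → NEW=255, ERR=-422580228486455/4398046511104
(3,6): OLD=10983307711510743/70368744177664 → NEW=255, ERR=-6960722053793577/70368744177664
(4,0): OLD=213222367773/2147483648 → NEW=0, ERR=213222367773/2147483648
(4,1): OLD=5353134602233/34359738368 → NEW=255, ERR=-3408598681607/34359738368
(4,2): OLD=34533197762103/549755813888 → NEW=0, ERR=34533197762103/549755813888
(4,3): OLD=677317142429325/4398046511104 → NEW=255, ERR=-444184717902195/4398046511104
(4,4): OLD=2605302105286423/35184372088832 → NEW=0, ERR=2605302105286423/35184372088832
(4,5): OLD=177097487982347799/1125899906842624 → NEW=255, ERR=-110006988262521321/1125899906842624
(4,6): OLD=2293893270829102801/18014398509481984 → NEW=0, ERR=2293893270829102801/18014398509481984
(5,0): OLD=44215388721403/549755813888 → NEW=0, ERR=44215388721403/549755813888
(5,1): OLD=532908777578025/4398046511104 → NEW=0, ERR=532908777578025/4398046511104
(5,2): OLD=5471329469882863/35184372088832 → NEW=255, ERR=-3500685412769297/35184372088832
(5,3): OLD=24690793806625611/281474976710656 → NEW=0, ERR=24690793806625611/281474976710656
(5,4): OLD=3456690079830526425/18014398509481984 → NEW=255, ERR=-1136981540087379495/18014398509481984
(5,5): OLD=22533507306499489609/144115188075855872 → NEW=255, ERR=-14215865652843757751/144115188075855872
(5,6): OLD=478531709765026666279/2305843009213693952 → NEW=255, ERR=-109458257584465291481/2305843009213693952
(6,0): OLD=8715366439092659/70368744177664 → NEW=0, ERR=8715366439092659/70368744177664
(6,1): OLD=188500816268607951/1125899906842624 → NEW=255, ERR=-98603659976261169/1125899906842624
(6,2): OLD=1145948324396102285/18014398509481984 → NEW=0, ERR=1145948324396102285/18014398509481984
(6,3): OLD=26688746203873115539/144115188075855872 → NEW=255, ERR=-10060626755470131821/144115188075855872
(6,4): OLD=27589934880456534425/288230376151711744 → NEW=0, ERR=27589934880456534425/288230376151711744
(6,5): OLD=6943621439203114471997/36893488147419103232 → NEW=255, ERR=-2464218038388756852163/36893488147419103232
(6,6): OLD=91365192640928135333083/590295810358705651712 → NEW=255, ERR=-59160239000541805853477/590295810358705651712
Row 0: ..#.###
Row 1: .#.#.##
Row 2: .#.##.#
Row 3: ..#.###
Row 4: .#.#.#.
Row 5: ..#.###
Row 6: .#.#.##

Answer: ..#.###
.#.#.##
.#.##.#
..#.###
.#.#.#.
..#.###
.#.#.##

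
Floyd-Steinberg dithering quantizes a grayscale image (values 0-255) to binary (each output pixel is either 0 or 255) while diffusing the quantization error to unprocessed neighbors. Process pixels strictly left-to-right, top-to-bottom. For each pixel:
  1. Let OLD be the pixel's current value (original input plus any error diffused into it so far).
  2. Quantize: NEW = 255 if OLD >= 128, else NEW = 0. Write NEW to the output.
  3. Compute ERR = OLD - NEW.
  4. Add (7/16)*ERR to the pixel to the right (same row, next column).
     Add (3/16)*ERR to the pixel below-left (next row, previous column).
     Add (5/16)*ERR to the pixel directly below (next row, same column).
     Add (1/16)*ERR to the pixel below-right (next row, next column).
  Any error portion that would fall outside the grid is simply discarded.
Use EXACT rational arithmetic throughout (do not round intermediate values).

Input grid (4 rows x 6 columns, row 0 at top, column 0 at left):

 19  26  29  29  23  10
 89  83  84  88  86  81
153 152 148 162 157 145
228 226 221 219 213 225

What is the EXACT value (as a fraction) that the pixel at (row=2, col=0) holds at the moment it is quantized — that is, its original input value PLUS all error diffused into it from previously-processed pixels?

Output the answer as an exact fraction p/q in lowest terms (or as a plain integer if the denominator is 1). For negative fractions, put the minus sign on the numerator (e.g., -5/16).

Answer: 5391139/32768

Derivation:
(0,0): OLD=19 → NEW=0, ERR=19
(0,1): OLD=549/16 → NEW=0, ERR=549/16
(0,2): OLD=11267/256 → NEW=0, ERR=11267/256
(0,3): OLD=197653/4096 → NEW=0, ERR=197653/4096
(0,4): OLD=2890899/65536 → NEW=0, ERR=2890899/65536
(0,5): OLD=30722053/1048576 → NEW=0, ERR=30722053/1048576
(1,0): OLD=25951/256 → NEW=0, ERR=25951/256
(1,1): OLD=302105/2048 → NEW=255, ERR=-220135/2048
(1,2): OLD=4057997/65536 → NEW=0, ERR=4057997/65536
(1,3): OLD=37012489/262144 → NEW=255, ERR=-29834231/262144
(1,4): OLD=981519355/16777216 → NEW=0, ERR=981519355/16777216
(1,5): OLD=31811741805/268435456 → NEW=0, ERR=31811741805/268435456
(2,0): OLD=5391139/32768 → NEW=255, ERR=-2964701/32768
Target (2,0): original=153, with diffused error = 5391139/32768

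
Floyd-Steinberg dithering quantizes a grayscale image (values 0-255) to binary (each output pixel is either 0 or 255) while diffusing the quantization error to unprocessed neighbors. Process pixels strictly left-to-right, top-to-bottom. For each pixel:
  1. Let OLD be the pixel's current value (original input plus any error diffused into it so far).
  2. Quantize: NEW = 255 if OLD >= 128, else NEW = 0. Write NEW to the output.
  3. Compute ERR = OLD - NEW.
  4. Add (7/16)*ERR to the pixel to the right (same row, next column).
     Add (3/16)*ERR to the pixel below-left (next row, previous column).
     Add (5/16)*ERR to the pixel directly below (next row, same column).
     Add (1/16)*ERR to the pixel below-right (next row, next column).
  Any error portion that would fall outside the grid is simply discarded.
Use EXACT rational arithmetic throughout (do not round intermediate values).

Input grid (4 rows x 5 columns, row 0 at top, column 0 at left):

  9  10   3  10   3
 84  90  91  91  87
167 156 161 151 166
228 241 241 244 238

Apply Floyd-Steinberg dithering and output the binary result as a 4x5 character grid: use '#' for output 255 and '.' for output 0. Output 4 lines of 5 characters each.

Answer: .....
.#..#
#.##.
#####

Derivation:
(0,0): OLD=9 → NEW=0, ERR=9
(0,1): OLD=223/16 → NEW=0, ERR=223/16
(0,2): OLD=2329/256 → NEW=0, ERR=2329/256
(0,3): OLD=57263/4096 → NEW=0, ERR=57263/4096
(0,4): OLD=597449/65536 → NEW=0, ERR=597449/65536
(1,0): OLD=22893/256 → NEW=0, ERR=22893/256
(1,1): OLD=278011/2048 → NEW=255, ERR=-244229/2048
(1,2): OLD=2959767/65536 → NEW=0, ERR=2959767/65536
(1,3): OLD=30777099/262144 → NEW=0, ERR=30777099/262144
(1,4): OLD=595957953/4194304 → NEW=255, ERR=-473589567/4194304
(2,0): OLD=5655289/32768 → NEW=255, ERR=-2700551/32768
(2,1): OLD=101433411/1048576 → NEW=0, ERR=101433411/1048576
(2,2): OLD=3892226953/16777216 → NEW=255, ERR=-385963127/16777216
(2,3): OLD=42755309195/268435456 → NEW=255, ERR=-25695732085/268435456
(2,4): OLD=413061534477/4294967296 → NEW=0, ERR=413061534477/4294967296
(3,0): OLD=3697417321/16777216 → NEW=255, ERR=-580772759/16777216
(3,1): OLD=33100818485/134217728 → NEW=255, ERR=-1124702155/134217728
(3,2): OLD=937343994967/4294967296 → NEW=255, ERR=-157872665513/4294967296
(3,3): OLD=1843395392639/8589934592 → NEW=255, ERR=-347037928321/8589934592
(3,4): OLD=33589557346139/137438953472 → NEW=255, ERR=-1457375789221/137438953472
Row 0: .....
Row 1: .#..#
Row 2: #.##.
Row 3: #####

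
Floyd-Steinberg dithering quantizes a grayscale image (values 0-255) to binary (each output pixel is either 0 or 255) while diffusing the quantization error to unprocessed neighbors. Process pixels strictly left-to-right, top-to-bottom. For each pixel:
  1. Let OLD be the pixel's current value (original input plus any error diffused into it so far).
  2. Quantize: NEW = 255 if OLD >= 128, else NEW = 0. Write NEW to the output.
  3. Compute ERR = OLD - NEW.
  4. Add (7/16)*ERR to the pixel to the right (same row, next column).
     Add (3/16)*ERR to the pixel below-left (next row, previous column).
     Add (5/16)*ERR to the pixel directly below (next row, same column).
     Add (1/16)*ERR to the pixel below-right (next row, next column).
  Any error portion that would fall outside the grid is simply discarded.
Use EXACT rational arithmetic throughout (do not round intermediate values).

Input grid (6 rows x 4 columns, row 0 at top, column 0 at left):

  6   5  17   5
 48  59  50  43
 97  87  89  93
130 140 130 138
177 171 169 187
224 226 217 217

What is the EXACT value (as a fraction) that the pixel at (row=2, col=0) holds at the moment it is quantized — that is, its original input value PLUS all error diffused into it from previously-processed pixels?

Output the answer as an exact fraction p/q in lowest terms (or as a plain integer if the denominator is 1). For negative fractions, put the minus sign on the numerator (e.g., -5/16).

(0,0): OLD=6 → NEW=0, ERR=6
(0,1): OLD=61/8 → NEW=0, ERR=61/8
(0,2): OLD=2603/128 → NEW=0, ERR=2603/128
(0,3): OLD=28461/2048 → NEW=0, ERR=28461/2048
(1,0): OLD=6567/128 → NEW=0, ERR=6567/128
(1,1): OLD=90129/1024 → NEW=0, ERR=90129/1024
(1,2): OLD=3209445/32768 → NEW=0, ERR=3209445/32768
(1,3): OLD=47953747/524288 → NEW=0, ERR=47953747/524288
(2,0): OLD=2122315/16384 → NEW=255, ERR=-2055605/16384
Target (2,0): original=97, with diffused error = 2122315/16384

Answer: 2122315/16384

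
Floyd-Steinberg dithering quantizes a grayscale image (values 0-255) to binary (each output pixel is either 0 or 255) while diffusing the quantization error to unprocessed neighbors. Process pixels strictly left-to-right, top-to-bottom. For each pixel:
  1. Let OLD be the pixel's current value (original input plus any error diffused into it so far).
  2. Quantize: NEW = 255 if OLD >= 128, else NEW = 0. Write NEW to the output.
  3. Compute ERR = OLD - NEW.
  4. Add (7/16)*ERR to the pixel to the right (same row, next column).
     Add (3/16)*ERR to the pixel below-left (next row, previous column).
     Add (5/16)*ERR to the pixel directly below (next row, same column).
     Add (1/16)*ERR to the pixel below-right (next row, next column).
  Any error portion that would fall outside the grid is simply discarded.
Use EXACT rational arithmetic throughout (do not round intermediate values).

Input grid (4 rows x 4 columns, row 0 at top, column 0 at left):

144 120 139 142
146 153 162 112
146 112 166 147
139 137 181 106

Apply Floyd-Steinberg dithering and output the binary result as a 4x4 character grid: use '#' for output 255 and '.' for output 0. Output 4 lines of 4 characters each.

(0,0): OLD=144 → NEW=255, ERR=-111
(0,1): OLD=1143/16 → NEW=0, ERR=1143/16
(0,2): OLD=43585/256 → NEW=255, ERR=-21695/256
(0,3): OLD=429767/4096 → NEW=0, ERR=429767/4096
(1,0): OLD=31925/256 → NEW=0, ERR=31925/256
(1,1): OLD=424051/2048 → NEW=255, ERR=-98189/2048
(1,2): OLD=9088495/65536 → NEW=255, ERR=-7623185/65536
(1,3): OLD=92905657/1048576 → NEW=0, ERR=92905657/1048576
(2,0): OLD=5766561/32768 → NEW=255, ERR=-2589279/32768
(2,1): OLD=50783611/1048576 → NEW=0, ERR=50783611/1048576
(2,2): OLD=344886567/2097152 → NEW=255, ERR=-189887193/2097152
(2,3): OLD=4288405803/33554432 → NEW=0, ERR=4288405803/33554432
(3,0): OLD=2070099217/16777216 → NEW=0, ERR=2070099217/16777216
(3,1): OLD=49446037391/268435456 → NEW=255, ERR=-19005003889/268435456
(3,2): OLD=638748593521/4294967296 → NEW=255, ERR=-456468066959/4294967296
(3,3): OLD=6444678807959/68719476736 → NEW=0, ERR=6444678807959/68719476736
Row 0: #.#.
Row 1: .##.
Row 2: #.#.
Row 3: .##.

Answer: #.#.
.##.
#.#.
.##.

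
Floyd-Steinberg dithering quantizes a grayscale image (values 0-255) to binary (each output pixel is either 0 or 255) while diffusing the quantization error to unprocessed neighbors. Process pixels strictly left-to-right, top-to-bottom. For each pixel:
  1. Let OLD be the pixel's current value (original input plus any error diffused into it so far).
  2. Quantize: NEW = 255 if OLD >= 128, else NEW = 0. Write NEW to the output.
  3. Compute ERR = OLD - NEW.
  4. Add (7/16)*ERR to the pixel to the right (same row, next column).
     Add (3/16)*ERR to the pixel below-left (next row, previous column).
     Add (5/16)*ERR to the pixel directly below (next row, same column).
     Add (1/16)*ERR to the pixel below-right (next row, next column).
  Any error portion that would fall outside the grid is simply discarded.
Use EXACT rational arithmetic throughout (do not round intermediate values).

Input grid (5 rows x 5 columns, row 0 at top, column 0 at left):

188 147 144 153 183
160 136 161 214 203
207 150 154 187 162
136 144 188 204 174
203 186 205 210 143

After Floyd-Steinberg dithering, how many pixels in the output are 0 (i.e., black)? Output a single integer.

Answer: 8

Derivation:
(0,0): OLD=188 → NEW=255, ERR=-67
(0,1): OLD=1883/16 → NEW=0, ERR=1883/16
(0,2): OLD=50045/256 → NEW=255, ERR=-15235/256
(0,3): OLD=520043/4096 → NEW=0, ERR=520043/4096
(0,4): OLD=15633389/65536 → NEW=255, ERR=-1078291/65536
(1,0): OLD=41249/256 → NEW=255, ERR=-24031/256
(1,1): OLD=238311/2048 → NEW=0, ERR=238311/2048
(1,2): OLD=14711027/65536 → NEW=255, ERR=-2000653/65536
(1,3): OLD=61214775/262144 → NEW=255, ERR=-5631945/262144
(1,4): OLD=823737029/4194304 → NEW=255, ERR=-245810491/4194304
(2,0): OLD=6536669/32768 → NEW=255, ERR=-1819171/32768
(2,1): OLD=157793871/1048576 → NEW=255, ERR=-109593009/1048576
(2,2): OLD=1710919853/16777216 → NEW=0, ERR=1710919853/16777216
(2,3): OLD=56909753783/268435456 → NEW=255, ERR=-11541287497/268435456
(2,4): OLD=530569220673/4294967296 → NEW=0, ERR=530569220673/4294967296
(3,0): OLD=1661854989/16777216 → NEW=0, ERR=1661854989/16777216
(3,1): OLD=22860796937/134217728 → NEW=255, ERR=-11364723703/134217728
(3,2): OLD=722541635251/4294967296 → NEW=255, ERR=-372675025229/4294967296
(3,3): OLD=1564556027771/8589934592 → NEW=255, ERR=-625877293189/8589934592
(3,4): OLD=24469607858631/137438953472 → NEW=255, ERR=-10577325276729/137438953472
(4,0): OLD=468319208995/2147483648 → NEW=255, ERR=-79289121245/2147483648
(4,1): OLD=9160828984483/68719476736 → NEW=255, ERR=-8362637583197/68719476736
(4,2): OLD=116207625020909/1099511627776 → NEW=0, ERR=116207625020909/1099511627776
(4,3): OLD=3757990363732643/17592186044416 → NEW=255, ERR=-728017077593437/17592186044416
(4,4): OLD=27103517252912117/281474976710656 → NEW=0, ERR=27103517252912117/281474976710656
Output grid:
  Row 0: #.#.#  (2 black, running=2)
  Row 1: #.###  (1 black, running=3)
  Row 2: ##.#.  (2 black, running=5)
  Row 3: .####  (1 black, running=6)
  Row 4: ##.#.  (2 black, running=8)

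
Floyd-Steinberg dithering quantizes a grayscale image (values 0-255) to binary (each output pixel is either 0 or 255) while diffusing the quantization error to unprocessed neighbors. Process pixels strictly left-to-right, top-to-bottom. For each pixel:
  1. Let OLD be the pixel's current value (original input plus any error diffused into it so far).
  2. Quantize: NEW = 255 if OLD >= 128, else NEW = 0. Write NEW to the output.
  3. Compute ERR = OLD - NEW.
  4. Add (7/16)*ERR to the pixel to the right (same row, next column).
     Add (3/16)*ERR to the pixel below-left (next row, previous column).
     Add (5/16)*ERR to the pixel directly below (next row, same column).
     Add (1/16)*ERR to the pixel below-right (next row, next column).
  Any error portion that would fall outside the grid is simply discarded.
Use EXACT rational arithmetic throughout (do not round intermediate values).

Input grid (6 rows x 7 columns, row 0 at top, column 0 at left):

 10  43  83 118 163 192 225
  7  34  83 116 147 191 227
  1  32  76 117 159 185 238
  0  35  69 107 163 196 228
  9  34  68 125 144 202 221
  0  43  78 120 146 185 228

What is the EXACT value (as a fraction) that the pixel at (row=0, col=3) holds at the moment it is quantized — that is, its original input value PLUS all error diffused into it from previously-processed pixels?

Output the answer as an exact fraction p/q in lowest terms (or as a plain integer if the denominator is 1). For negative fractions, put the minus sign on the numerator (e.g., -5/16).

Answer: 334603/2048

Derivation:
(0,0): OLD=10 → NEW=0, ERR=10
(0,1): OLD=379/8 → NEW=0, ERR=379/8
(0,2): OLD=13277/128 → NEW=0, ERR=13277/128
(0,3): OLD=334603/2048 → NEW=255, ERR=-187637/2048
Target (0,3): original=118, with diffused error = 334603/2048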